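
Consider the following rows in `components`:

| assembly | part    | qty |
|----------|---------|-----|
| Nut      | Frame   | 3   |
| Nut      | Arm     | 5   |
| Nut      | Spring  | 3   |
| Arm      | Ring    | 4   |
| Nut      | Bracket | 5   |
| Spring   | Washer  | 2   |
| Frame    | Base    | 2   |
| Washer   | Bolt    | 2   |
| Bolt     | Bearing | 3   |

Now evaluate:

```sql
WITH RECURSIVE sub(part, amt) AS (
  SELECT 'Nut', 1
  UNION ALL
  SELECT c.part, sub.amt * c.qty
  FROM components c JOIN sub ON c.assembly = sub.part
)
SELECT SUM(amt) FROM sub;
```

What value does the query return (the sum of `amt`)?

Base: (Nut, amt=1).
Iteration 1: components of {Nut} -> Arm = 1*5 = 5, Bracket = 1*5 = 5, Frame = 1*3 = 3, Spring = 1*3 = 3.
Iteration 2: components of {Arm,Bracket,Frame,Spring} -> Base = 3*2 = 6, Ring = 5*4 = 20, Washer = 3*2 = 6.
Iteration 3: components of {Base,Ring,Washer} -> Bolt = 6*2 = 12.
Iteration 4: components of {Bolt} -> Bearing = 12*3 = 36.
Iteration 5: no further components; recursion stops.
SUM(amt) = 1 + 3 + 5 + 3 + 5 + 6 + 20 + 6 + 12 + 36 = 97.

97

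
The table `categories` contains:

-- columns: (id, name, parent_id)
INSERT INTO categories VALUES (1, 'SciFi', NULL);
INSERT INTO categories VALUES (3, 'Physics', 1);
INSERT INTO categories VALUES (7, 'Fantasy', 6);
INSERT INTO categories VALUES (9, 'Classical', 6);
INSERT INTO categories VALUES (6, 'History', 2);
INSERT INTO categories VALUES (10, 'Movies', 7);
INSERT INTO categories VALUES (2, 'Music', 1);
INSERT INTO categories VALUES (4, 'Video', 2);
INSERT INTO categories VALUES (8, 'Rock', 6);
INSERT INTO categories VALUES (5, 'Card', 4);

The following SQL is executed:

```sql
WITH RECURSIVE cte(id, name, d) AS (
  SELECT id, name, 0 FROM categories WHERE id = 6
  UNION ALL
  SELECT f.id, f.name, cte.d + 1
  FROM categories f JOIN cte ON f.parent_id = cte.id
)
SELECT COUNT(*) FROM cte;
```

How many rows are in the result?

5

Base: id=6 (History) at d 0.
Iteration 1: rows with parent_id in {6} -> Fantasy (id 7, d 1), Rock (id 8, d 1), Classical (id 9, d 1).
Iteration 2: rows with parent_id in {7,8,9} -> Movies (id 10, d 2).
Iteration 3: no rows with parent_id in {10}; recursion stops.
Total rows emitted: 5.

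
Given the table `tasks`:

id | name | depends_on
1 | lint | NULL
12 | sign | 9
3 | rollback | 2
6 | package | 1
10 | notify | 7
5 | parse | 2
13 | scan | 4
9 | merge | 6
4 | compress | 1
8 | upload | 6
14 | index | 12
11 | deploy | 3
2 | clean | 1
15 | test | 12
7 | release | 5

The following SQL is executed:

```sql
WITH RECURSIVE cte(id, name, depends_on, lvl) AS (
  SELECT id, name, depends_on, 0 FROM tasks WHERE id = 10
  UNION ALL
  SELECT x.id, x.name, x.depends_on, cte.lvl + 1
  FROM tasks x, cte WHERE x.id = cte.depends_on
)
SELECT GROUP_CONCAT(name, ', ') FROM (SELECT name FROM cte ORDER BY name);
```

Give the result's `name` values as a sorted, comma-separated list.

Base: id=10 (notify), depends_on=7, lvl 0.
Iteration 1: join on id=7 -> release (id 7, depends_on=5, lvl 1).
Iteration 2: join on id=5 -> parse (id 5, depends_on=2, lvl 2).
Iteration 3: join on id=2 -> clean (id 2, depends_on=1, lvl 3).
Iteration 4: join on id=1 -> lint (id 1, depends_on=NULL, lvl 4).
Iteration 5: depends_on is NULL; no match; recursion stops.

clean, lint, notify, parse, release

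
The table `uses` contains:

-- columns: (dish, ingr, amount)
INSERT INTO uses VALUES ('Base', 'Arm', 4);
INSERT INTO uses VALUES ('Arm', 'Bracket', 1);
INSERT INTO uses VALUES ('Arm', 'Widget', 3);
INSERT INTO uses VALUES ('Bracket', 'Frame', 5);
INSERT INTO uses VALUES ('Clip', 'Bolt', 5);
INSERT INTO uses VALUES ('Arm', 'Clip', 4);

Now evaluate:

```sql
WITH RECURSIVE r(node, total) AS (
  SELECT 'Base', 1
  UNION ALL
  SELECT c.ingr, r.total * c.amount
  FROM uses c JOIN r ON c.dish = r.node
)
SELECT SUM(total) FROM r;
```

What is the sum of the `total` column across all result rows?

Base: (Base, total=1).
Iteration 1: components of {Base} -> Arm = 1*4 = 4.
Iteration 2: components of {Arm} -> Bracket = 4*1 = 4, Clip = 4*4 = 16, Widget = 4*3 = 12.
Iteration 3: components of {Bracket,Clip,Widget} -> Bolt = 16*5 = 80, Frame = 4*5 = 20.
Iteration 4: no further components; recursion stops.
SUM(total) = 1 + 4 + 16 + 12 + 4 + 80 + 20 = 137.

137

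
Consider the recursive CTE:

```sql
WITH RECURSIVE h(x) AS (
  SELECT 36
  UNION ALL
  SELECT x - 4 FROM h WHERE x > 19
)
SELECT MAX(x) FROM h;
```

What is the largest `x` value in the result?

36

Base: x=36.
Iteration 1: 36 > 19 holds -> x = 36 - 4 = 32.
Iteration 2: 32 > 19 holds -> x = 32 - 4 = 28.
Iteration 3: 28 > 19 holds -> x = 28 - 4 = 24.
Iteration 4: 24 > 19 holds -> x = 24 - 4 = 20.
Iteration 5: 20 > 19 holds -> x = 20 - 4 = 16.
Iteration 6: 16 > 19 fails; recursion stops.
x values: 36, 32, 28, 24, 20, 16; the maximum is 36.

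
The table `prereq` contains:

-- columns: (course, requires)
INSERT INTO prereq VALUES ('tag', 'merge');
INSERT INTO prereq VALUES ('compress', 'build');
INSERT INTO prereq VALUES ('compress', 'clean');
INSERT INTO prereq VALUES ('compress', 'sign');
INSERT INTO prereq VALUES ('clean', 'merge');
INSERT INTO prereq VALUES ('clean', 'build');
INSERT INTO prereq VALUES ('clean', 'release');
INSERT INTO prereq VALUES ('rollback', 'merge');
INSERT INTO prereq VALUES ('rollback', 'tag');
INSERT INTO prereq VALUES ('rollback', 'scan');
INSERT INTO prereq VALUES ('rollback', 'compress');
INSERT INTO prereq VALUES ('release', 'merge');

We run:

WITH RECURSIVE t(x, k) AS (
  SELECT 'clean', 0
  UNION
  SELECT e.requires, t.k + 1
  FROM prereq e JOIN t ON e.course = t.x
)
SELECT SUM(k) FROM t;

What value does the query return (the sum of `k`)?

5

Base: (clean, k=0).
Iteration 1: edges from {clean} -> (build, k=1), (merge, k=1), (release, k=1).
Iteration 2: edges from {build,merge,release} -> (merge, k=2).
Iteration 3: no outgoing edges from {merge}; recursion stops.
SUM(k) = 0 + 1 + 1 + 1 + 2 = 5.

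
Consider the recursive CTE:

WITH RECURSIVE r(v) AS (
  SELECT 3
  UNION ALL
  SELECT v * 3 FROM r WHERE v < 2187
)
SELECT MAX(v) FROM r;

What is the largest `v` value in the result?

Base: v=3.
Iteration 1: 3 < 2187 holds -> v = 3 * 3 = 9.
Iteration 2: 9 < 2187 holds -> v = 9 * 3 = 27.
Iteration 3: 27 < 2187 holds -> v = 27 * 3 = 81.
Iteration 4: 81 < 2187 holds -> v = 81 * 3 = 243.
Iteration 5: 243 < 2187 holds -> v = 243 * 3 = 729.
Iteration 6: 729 < 2187 holds -> v = 729 * 3 = 2187.
Iteration 7: 2187 < 2187 fails; recursion stops.
v values: 3, 9, 27, 81, 243, 729, 2187; the maximum is 2187.

2187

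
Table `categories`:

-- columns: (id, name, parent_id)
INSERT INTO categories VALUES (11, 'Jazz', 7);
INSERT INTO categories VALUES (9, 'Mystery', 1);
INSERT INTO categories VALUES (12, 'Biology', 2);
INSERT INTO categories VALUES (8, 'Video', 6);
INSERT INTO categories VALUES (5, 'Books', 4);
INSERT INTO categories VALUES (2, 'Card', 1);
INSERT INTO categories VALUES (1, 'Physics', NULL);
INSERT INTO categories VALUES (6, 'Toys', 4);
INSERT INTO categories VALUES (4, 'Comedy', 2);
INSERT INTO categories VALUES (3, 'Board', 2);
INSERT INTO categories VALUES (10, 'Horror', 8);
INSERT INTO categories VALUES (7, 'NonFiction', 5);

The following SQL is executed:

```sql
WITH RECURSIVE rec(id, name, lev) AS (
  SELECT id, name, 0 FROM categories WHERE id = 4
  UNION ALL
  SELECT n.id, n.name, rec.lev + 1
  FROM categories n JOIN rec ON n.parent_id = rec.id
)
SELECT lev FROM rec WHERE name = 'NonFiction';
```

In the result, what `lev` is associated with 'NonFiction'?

Base: id=4 (Comedy) at lev 0.
Iteration 1: rows with parent_id in {4} -> Books (id 5, lev 1), Toys (id 6, lev 1).
Iteration 2: rows with parent_id in {5,6} -> NonFiction (id 7, lev 2), Video (id 8, lev 2).
Iteration 3: rows with parent_id in {7,8} -> Horror (id 10, lev 3), Jazz (id 11, lev 3).
Iteration 4: no rows with parent_id in {10,11}; recursion stops.

2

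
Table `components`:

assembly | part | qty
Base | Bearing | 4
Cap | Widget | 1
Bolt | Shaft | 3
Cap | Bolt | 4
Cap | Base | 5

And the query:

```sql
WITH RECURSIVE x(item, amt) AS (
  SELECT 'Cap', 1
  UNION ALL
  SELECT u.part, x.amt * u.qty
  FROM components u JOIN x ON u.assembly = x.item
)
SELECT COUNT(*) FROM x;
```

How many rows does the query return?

Base: (Cap, amt=1).
Iteration 1: components of {Cap} -> Base = 1*5 = 5, Bolt = 1*4 = 4, Widget = 1*1 = 1.
Iteration 2: components of {Base,Bolt,Widget} -> Bearing = 5*4 = 20, Shaft = 4*3 = 12.
Iteration 3: no further components; recursion stops.
Total rows emitted: 6.

6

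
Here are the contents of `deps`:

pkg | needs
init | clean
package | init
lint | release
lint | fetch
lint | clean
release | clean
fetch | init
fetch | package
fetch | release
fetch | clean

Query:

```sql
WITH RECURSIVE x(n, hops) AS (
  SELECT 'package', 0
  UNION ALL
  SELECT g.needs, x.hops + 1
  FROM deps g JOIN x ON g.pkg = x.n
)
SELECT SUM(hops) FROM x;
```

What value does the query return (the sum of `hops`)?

Base: (package, hops=0).
Iteration 1: edges from {package} -> (init, hops=1).
Iteration 2: edges from {init} -> (clean, hops=2).
Iteration 3: no outgoing edges from {clean}; recursion stops.
SUM(hops) = 0 + 1 + 2 = 3.

3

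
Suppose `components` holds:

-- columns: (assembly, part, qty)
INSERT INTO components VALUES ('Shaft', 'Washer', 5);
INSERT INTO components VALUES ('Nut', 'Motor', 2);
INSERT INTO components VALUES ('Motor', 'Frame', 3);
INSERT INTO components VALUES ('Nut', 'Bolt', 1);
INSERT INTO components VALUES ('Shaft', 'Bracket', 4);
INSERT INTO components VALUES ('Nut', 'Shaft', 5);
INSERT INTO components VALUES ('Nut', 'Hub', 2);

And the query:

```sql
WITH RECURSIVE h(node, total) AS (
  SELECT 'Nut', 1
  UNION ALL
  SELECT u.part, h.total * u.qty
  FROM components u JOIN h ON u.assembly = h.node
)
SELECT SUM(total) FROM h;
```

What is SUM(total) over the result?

62

Base: (Nut, total=1).
Iteration 1: components of {Nut} -> Bolt = 1*1 = 1, Hub = 1*2 = 2, Motor = 1*2 = 2, Shaft = 1*5 = 5.
Iteration 2: components of {Bolt,Hub,Motor,Shaft} -> Bracket = 5*4 = 20, Frame = 2*3 = 6, Washer = 5*5 = 25.
Iteration 3: no further components; recursion stops.
SUM(total) = 1 + 2 + 2 + 5 + 1 + 6 + 20 + 25 = 62.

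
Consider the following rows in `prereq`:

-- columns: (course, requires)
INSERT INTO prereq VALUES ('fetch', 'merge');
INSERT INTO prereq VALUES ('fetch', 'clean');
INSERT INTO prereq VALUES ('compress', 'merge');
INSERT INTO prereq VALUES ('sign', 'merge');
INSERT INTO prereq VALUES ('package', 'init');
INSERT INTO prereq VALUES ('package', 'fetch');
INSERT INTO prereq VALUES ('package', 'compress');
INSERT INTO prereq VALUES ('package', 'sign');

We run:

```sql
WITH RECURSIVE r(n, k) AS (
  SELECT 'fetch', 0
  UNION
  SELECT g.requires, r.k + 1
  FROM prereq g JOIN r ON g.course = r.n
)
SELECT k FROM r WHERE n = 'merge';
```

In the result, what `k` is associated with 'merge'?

Base: (fetch, k=0).
Iteration 1: edges from {fetch} -> (clean, k=1), (merge, k=1).
Iteration 2: no outgoing edges from {clean,merge}; recursion stops.

1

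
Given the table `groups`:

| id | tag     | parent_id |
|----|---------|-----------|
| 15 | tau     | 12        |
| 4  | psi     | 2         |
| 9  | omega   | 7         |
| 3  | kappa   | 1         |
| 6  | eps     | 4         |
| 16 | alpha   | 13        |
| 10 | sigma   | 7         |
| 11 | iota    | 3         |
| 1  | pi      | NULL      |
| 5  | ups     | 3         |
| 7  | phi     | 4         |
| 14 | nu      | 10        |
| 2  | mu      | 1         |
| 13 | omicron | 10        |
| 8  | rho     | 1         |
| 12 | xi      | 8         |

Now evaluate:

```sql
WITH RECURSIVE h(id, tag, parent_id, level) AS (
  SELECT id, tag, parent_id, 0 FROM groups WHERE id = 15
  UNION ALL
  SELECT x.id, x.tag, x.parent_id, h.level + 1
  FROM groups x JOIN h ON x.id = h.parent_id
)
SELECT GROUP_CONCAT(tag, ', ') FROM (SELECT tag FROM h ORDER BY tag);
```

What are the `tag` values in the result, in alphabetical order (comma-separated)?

Base: id=15 (tau), parent_id=12, level 0.
Iteration 1: join on id=12 -> xi (id 12, parent_id=8, level 1).
Iteration 2: join on id=8 -> rho (id 8, parent_id=1, level 2).
Iteration 3: join on id=1 -> pi (id 1, parent_id=NULL, level 3).
Iteration 4: parent_id is NULL; no match; recursion stops.

pi, rho, tau, xi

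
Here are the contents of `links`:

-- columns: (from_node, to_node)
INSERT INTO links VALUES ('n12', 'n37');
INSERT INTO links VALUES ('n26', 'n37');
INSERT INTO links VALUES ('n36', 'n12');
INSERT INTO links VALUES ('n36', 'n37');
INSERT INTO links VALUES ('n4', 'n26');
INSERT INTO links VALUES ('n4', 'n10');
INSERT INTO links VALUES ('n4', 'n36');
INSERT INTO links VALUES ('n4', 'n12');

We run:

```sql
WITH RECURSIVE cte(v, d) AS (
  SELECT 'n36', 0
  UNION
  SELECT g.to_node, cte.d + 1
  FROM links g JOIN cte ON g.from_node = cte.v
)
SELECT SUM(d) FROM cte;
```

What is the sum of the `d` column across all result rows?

Base: (n36, d=0).
Iteration 1: edges from {n36} -> (n12, d=1), (n37, d=1).
Iteration 2: edges from {n12,n37} -> (n37, d=2).
Iteration 3: no outgoing edges from {n37}; recursion stops.
SUM(d) = 0 + 1 + 1 + 2 = 4.

4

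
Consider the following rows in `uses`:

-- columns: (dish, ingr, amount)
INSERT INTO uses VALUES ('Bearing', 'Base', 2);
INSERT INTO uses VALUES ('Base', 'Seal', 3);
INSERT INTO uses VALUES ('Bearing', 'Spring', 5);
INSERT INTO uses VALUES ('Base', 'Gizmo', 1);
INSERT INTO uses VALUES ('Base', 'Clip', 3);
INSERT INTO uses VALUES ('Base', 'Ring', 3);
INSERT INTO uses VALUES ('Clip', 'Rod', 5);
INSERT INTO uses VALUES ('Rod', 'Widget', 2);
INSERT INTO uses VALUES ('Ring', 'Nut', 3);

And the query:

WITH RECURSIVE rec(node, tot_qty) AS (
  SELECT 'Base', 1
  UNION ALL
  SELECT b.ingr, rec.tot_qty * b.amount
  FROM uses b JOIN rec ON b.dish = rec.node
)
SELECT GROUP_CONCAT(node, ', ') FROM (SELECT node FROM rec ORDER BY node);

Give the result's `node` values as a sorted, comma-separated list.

Base, Clip, Gizmo, Nut, Ring, Rod, Seal, Widget

Base: (Base, tot_qty=1).
Iteration 1: components of {Base} -> Clip = 1*3 = 3, Gizmo = 1*1 = 1, Ring = 1*3 = 3, Seal = 1*3 = 3.
Iteration 2: components of {Clip,Gizmo,Ring,Seal} -> Nut = 3*3 = 9, Rod = 3*5 = 15.
Iteration 3: components of {Nut,Rod} -> Widget = 15*2 = 30.
Iteration 4: no further components; recursion stops.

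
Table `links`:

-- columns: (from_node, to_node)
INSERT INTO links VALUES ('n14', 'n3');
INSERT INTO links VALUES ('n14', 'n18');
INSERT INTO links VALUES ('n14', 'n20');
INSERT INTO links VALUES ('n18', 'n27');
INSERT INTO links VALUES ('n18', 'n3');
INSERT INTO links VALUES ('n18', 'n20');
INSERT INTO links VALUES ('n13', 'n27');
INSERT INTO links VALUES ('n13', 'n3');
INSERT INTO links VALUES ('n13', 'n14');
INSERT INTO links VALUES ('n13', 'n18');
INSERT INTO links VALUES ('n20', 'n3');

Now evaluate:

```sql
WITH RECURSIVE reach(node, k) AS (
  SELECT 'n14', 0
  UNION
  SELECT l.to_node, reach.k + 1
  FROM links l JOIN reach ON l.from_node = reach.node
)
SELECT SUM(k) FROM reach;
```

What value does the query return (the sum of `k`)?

12

Base: (n14, k=0).
Iteration 1: edges from {n14} -> (n18, k=1), (n20, k=1), (n3, k=1).
Iteration 2: edges from {n18,n20,n3} -> (n20, k=2), (n27, k=2), (n3, k=2). [UNION drops 1 duplicate row(s)]
Iteration 3: edges from {n20,n27,n3} -> (n3, k=3).
Iteration 4: no outgoing edges from {n3}; recursion stops.
SUM(k) = 0 + 1 + 1 + 1 + 2 + 2 + 2 + 3 = 12.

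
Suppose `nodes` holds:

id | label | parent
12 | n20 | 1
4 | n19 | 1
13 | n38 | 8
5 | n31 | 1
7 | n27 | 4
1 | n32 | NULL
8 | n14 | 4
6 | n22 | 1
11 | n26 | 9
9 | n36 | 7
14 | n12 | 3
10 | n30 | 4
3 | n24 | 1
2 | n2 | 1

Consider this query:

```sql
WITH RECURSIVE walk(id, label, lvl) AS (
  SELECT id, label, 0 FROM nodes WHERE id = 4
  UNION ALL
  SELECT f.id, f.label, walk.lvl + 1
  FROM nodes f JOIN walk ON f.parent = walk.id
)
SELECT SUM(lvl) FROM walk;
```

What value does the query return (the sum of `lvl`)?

Base: id=4 (n19) at lvl 0.
Iteration 1: rows with parent in {4} -> n27 (id 7, lvl 1), n14 (id 8, lvl 1), n30 (id 10, lvl 1).
Iteration 2: rows with parent in {7,8,10} -> n36 (id 9, lvl 2), n38 (id 13, lvl 2).
Iteration 3: rows with parent in {9,13} -> n26 (id 11, lvl 3).
Iteration 4: no rows with parent in {11}; recursion stops.
SUM(lvl) = 0 + 1 + 1 + 1 + 2 + 2 + 3 = 10.

10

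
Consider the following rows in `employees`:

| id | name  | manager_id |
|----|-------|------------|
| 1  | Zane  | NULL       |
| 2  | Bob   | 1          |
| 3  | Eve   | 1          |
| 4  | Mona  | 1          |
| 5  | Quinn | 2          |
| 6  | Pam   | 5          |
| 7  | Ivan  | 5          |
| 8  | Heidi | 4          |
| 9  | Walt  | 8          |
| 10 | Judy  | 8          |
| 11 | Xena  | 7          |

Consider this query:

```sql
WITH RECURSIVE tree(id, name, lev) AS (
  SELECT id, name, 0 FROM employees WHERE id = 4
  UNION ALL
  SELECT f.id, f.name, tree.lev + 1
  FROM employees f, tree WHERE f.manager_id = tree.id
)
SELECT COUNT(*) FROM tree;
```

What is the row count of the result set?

Base: id=4 (Mona) at lev 0.
Iteration 1: rows with manager_id in {4} -> Heidi (id 8, lev 1).
Iteration 2: rows with manager_id in {8} -> Walt (id 9, lev 2), Judy (id 10, lev 2).
Iteration 3: no rows with manager_id in {9,10}; recursion stops.
Total rows emitted: 4.

4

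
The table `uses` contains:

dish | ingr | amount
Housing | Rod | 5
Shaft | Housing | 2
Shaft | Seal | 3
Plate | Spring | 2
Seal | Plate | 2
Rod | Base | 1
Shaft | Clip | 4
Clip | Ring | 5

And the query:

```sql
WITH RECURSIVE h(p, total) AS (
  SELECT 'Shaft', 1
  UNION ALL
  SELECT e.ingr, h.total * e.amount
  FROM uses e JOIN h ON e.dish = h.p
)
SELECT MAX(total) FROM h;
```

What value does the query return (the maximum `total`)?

Base: (Shaft, total=1).
Iteration 1: components of {Shaft} -> Clip = 1*4 = 4, Housing = 1*2 = 2, Seal = 1*3 = 3.
Iteration 2: components of {Clip,Housing,Seal} -> Plate = 3*2 = 6, Ring = 4*5 = 20, Rod = 2*5 = 10.
Iteration 3: components of {Plate,Ring,Rod} -> Base = 10*1 = 10, Spring = 6*2 = 12.
Iteration 4: no further components; recursion stops.
total values: 1, 3, 2, 4, 6, 10, 20, 12, 10; the maximum is 20.

20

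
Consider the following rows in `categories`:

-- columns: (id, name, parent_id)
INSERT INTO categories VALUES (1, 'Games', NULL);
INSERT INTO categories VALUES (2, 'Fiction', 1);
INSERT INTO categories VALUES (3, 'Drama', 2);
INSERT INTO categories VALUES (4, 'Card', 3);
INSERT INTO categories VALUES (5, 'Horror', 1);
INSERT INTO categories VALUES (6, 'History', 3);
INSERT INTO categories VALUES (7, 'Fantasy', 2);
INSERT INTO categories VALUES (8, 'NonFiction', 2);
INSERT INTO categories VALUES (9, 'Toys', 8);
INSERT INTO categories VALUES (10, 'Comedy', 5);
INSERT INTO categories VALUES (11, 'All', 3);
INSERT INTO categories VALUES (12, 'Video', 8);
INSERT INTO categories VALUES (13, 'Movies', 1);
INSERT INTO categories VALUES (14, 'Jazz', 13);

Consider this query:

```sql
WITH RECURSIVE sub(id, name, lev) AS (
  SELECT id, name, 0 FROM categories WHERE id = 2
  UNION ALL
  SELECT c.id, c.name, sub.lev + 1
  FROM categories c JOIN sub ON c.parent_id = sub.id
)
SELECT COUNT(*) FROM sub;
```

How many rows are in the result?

Base: id=2 (Fiction) at lev 0.
Iteration 1: rows with parent_id in {2} -> Drama (id 3, lev 1), Fantasy (id 7, lev 1), NonFiction (id 8, lev 1).
Iteration 2: rows with parent_id in {3,7,8} -> Card (id 4, lev 2), History (id 6, lev 2), Toys (id 9, lev 2), All (id 11, lev 2), Video (id 12, lev 2).
Iteration 3: no rows with parent_id in {4,6,9,11,12}; recursion stops.
Total rows emitted: 9.

9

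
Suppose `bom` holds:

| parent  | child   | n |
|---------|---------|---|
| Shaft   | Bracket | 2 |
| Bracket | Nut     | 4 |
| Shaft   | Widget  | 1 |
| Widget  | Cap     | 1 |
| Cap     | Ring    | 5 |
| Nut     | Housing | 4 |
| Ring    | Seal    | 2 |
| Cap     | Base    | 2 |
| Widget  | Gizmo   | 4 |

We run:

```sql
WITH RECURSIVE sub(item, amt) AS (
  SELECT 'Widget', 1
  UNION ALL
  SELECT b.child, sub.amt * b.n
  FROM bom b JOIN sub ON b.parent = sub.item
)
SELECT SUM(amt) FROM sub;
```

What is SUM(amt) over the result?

23

Base: (Widget, amt=1).
Iteration 1: components of {Widget} -> Cap = 1*1 = 1, Gizmo = 1*4 = 4.
Iteration 2: components of {Cap,Gizmo} -> Base = 1*2 = 2, Ring = 1*5 = 5.
Iteration 3: components of {Base,Ring} -> Seal = 5*2 = 10.
Iteration 4: no further components; recursion stops.
SUM(amt) = 1 + 1 + 4 + 5 + 2 + 10 = 23.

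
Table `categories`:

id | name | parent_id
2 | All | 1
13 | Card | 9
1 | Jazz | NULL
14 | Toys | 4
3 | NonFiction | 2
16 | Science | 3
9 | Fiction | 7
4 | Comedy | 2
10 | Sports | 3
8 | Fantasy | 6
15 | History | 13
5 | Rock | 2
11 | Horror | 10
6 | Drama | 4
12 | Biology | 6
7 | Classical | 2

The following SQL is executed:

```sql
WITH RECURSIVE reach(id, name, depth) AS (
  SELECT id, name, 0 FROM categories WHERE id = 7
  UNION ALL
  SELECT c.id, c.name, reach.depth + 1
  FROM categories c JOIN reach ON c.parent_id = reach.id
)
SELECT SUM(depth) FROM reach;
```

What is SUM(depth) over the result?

6

Base: id=7 (Classical) at depth 0.
Iteration 1: rows with parent_id in {7} -> Fiction (id 9, depth 1).
Iteration 2: rows with parent_id in {9} -> Card (id 13, depth 2).
Iteration 3: rows with parent_id in {13} -> History (id 15, depth 3).
Iteration 4: no rows with parent_id in {15}; recursion stops.
SUM(depth) = 0 + 1 + 2 + 3 = 6.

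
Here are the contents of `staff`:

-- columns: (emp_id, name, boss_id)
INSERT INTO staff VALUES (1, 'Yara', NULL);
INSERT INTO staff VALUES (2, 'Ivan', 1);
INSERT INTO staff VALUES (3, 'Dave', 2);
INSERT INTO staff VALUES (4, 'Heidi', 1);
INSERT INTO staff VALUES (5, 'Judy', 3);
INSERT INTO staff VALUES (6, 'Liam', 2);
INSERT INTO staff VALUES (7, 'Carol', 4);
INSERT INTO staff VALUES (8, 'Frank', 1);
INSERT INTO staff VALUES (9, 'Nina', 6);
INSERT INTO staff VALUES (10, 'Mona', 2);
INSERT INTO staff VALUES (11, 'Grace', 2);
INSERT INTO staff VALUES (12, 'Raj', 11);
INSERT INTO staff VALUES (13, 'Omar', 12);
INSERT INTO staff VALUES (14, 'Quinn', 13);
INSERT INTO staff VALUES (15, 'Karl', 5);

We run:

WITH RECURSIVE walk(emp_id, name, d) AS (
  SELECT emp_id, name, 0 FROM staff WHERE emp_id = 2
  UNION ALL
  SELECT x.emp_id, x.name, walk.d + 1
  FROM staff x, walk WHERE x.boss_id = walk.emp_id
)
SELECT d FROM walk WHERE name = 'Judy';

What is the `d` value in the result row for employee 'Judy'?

Base: emp_id=2 (Ivan) at d 0.
Iteration 1: rows with boss_id in {2} -> Dave (id 3, d 1), Liam (id 6, d 1), Mona (id 10, d 1), Grace (id 11, d 1).
Iteration 2: rows with boss_id in {3,6,10,11} -> Judy (id 5, d 2), Nina (id 9, d 2), Raj (id 12, d 2).
Iteration 3: rows with boss_id in {5,9,12} -> Omar (id 13, d 3), Karl (id 15, d 3).
Iteration 4: rows with boss_id in {13,15} -> Quinn (id 14, d 4).
Iteration 5: no rows with boss_id in {14}; recursion stops.

2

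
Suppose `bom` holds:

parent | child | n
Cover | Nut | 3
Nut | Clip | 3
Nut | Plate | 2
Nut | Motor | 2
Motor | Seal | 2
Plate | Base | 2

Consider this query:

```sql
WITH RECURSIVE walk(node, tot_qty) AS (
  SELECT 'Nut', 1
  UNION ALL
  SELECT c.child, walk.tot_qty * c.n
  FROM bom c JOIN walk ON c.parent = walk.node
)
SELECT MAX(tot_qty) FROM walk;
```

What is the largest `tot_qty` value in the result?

Base: (Nut, tot_qty=1).
Iteration 1: components of {Nut} -> Clip = 1*3 = 3, Motor = 1*2 = 2, Plate = 1*2 = 2.
Iteration 2: components of {Clip,Motor,Plate} -> Base = 2*2 = 4, Seal = 2*2 = 4.
Iteration 3: no further components; recursion stops.
tot_qty values: 1, 3, 2, 2, 4, 4; the maximum is 4.

4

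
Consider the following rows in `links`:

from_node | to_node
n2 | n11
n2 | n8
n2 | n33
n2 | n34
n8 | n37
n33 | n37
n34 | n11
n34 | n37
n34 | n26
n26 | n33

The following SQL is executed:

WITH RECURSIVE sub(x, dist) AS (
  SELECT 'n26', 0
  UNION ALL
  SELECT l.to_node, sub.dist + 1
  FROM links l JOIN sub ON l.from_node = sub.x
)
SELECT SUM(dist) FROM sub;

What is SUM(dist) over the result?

3

Base: (n26, dist=0).
Iteration 1: edges from {n26} -> (n33, dist=1).
Iteration 2: edges from {n33} -> (n37, dist=2).
Iteration 3: no outgoing edges from {n37}; recursion stops.
SUM(dist) = 0 + 1 + 2 = 3.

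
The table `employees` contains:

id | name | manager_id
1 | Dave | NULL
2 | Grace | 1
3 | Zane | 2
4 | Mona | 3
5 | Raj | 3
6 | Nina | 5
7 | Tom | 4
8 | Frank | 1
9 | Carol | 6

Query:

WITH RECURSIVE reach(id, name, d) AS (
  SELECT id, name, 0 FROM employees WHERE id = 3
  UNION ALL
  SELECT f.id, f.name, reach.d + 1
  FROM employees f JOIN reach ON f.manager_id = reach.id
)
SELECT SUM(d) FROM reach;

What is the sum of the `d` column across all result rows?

Base: id=3 (Zane) at d 0.
Iteration 1: rows with manager_id in {3} -> Mona (id 4, d 1), Raj (id 5, d 1).
Iteration 2: rows with manager_id in {4,5} -> Nina (id 6, d 2), Tom (id 7, d 2).
Iteration 3: rows with manager_id in {6,7} -> Carol (id 9, d 3).
Iteration 4: no rows with manager_id in {9}; recursion stops.
SUM(d) = 0 + 1 + 1 + 2 + 2 + 3 = 9.

9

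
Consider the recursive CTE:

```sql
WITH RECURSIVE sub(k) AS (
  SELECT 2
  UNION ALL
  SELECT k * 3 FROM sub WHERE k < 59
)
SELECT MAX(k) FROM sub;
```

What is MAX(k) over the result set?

Base: k=2.
Iteration 1: 2 < 59 holds -> k = 2 * 3 = 6.
Iteration 2: 6 < 59 holds -> k = 6 * 3 = 18.
Iteration 3: 18 < 59 holds -> k = 18 * 3 = 54.
Iteration 4: 54 < 59 holds -> k = 54 * 3 = 162.
Iteration 5: 162 < 59 fails; recursion stops.
k values: 2, 6, 18, 54, 162; the maximum is 162.

162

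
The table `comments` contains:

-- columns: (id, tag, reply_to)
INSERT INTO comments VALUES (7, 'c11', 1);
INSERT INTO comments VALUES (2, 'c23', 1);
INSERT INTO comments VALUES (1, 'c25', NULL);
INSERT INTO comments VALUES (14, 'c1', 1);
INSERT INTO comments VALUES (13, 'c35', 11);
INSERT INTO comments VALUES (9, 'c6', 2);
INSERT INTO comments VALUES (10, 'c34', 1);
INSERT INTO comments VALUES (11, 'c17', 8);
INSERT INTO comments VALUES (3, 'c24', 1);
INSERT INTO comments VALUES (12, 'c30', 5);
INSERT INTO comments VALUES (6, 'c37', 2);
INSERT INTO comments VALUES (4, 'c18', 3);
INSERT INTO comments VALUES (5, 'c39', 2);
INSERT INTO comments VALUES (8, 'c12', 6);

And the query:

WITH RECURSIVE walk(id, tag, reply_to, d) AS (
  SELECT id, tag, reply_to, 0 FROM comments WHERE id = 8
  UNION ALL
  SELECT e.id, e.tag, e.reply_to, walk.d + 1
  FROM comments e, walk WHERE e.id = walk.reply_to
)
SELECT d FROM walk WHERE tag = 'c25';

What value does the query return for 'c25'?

3

Base: id=8 (c12), reply_to=6, d 0.
Iteration 1: join on id=6 -> c37 (id 6, reply_to=2, d 1).
Iteration 2: join on id=2 -> c23 (id 2, reply_to=1, d 2).
Iteration 3: join on id=1 -> c25 (id 1, reply_to=NULL, d 3).
Iteration 4: reply_to is NULL; no match; recursion stops.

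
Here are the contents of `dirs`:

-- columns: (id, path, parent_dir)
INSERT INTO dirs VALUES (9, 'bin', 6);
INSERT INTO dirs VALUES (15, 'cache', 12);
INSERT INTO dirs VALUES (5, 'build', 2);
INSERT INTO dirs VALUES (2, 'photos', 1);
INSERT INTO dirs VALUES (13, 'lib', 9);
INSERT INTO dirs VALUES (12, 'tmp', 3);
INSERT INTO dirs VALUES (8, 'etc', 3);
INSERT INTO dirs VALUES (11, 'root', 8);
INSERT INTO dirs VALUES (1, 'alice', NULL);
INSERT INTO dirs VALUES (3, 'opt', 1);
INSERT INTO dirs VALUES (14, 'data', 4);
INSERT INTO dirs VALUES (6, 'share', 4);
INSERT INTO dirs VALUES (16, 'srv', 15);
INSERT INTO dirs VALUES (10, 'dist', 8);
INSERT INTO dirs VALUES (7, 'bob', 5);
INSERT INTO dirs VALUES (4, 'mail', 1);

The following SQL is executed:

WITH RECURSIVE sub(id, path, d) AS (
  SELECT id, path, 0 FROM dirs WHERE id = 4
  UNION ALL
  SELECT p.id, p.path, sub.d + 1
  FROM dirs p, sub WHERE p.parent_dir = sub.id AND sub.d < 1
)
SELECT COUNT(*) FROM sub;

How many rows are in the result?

Base: id=4 (mail) at d 0.
Iteration 1: rows with parent_dir in {4} -> share (id 6, d 1), data (id 14, d 1).
Iteration 2: d < 1 fails for all current rows; recursion stops.
Total rows emitted: 3.

3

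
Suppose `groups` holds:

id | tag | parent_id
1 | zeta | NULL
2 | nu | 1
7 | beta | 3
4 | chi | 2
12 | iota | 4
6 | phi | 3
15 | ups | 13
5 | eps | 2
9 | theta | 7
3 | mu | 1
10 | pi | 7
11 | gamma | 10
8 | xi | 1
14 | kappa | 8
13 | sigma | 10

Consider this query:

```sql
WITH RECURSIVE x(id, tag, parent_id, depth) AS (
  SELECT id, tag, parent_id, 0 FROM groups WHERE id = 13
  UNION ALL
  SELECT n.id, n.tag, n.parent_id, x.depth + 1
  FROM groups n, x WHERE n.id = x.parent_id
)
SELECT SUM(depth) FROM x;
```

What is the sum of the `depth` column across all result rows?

Base: id=13 (sigma), parent_id=10, depth 0.
Iteration 1: join on id=10 -> pi (id 10, parent_id=7, depth 1).
Iteration 2: join on id=7 -> beta (id 7, parent_id=3, depth 2).
Iteration 3: join on id=3 -> mu (id 3, parent_id=1, depth 3).
Iteration 4: join on id=1 -> zeta (id 1, parent_id=NULL, depth 4).
Iteration 5: parent_id is NULL; no match; recursion stops.
SUM(depth) = 0 + 1 + 2 + 3 + 4 = 10.

10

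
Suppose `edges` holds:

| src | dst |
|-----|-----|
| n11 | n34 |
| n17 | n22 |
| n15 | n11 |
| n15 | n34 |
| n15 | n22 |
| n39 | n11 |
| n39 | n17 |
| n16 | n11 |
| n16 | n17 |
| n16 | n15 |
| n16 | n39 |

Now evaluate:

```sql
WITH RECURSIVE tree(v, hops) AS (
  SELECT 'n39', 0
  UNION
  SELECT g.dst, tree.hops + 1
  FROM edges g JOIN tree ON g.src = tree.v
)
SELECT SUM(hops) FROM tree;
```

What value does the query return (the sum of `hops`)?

6

Base: (n39, hops=0).
Iteration 1: edges from {n39} -> (n11, hops=1), (n17, hops=1).
Iteration 2: edges from {n11,n17} -> (n22, hops=2), (n34, hops=2).
Iteration 3: no outgoing edges from {n22,n34}; recursion stops.
SUM(hops) = 0 + 1 + 1 + 2 + 2 = 6.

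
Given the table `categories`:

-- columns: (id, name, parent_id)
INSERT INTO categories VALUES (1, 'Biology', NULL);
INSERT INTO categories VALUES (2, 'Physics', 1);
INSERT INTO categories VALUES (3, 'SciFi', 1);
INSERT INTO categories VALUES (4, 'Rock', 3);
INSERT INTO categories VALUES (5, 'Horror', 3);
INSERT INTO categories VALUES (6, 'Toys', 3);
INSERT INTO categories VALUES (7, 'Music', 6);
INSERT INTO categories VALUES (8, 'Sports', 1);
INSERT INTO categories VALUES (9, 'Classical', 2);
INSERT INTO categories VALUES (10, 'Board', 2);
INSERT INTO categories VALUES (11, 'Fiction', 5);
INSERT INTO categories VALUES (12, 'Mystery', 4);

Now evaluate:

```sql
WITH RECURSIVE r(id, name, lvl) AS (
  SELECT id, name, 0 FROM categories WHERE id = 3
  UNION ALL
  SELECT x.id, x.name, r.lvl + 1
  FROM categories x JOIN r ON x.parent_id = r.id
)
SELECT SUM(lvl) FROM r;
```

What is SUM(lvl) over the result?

Base: id=3 (SciFi) at lvl 0.
Iteration 1: rows with parent_id in {3} -> Rock (id 4, lvl 1), Horror (id 5, lvl 1), Toys (id 6, lvl 1).
Iteration 2: rows with parent_id in {4,5,6} -> Music (id 7, lvl 2), Fiction (id 11, lvl 2), Mystery (id 12, lvl 2).
Iteration 3: no rows with parent_id in {7,11,12}; recursion stops.
SUM(lvl) = 0 + 1 + 1 + 1 + 2 + 2 + 2 = 9.

9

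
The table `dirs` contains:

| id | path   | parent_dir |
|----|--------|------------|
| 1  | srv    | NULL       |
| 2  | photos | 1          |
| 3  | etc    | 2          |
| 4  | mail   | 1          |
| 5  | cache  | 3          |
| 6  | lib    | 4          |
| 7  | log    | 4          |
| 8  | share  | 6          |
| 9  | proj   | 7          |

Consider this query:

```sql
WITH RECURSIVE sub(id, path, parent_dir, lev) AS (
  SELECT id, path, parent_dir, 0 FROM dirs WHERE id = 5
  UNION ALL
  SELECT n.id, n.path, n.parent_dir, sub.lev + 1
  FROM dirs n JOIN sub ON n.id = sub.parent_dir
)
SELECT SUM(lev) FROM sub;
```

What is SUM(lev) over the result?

6

Base: id=5 (cache), parent_dir=3, lev 0.
Iteration 1: join on id=3 -> etc (id 3, parent_dir=2, lev 1).
Iteration 2: join on id=2 -> photos (id 2, parent_dir=1, lev 2).
Iteration 3: join on id=1 -> srv (id 1, parent_dir=NULL, lev 3).
Iteration 4: parent_dir is NULL; no match; recursion stops.
SUM(lev) = 0 + 1 + 2 + 3 = 6.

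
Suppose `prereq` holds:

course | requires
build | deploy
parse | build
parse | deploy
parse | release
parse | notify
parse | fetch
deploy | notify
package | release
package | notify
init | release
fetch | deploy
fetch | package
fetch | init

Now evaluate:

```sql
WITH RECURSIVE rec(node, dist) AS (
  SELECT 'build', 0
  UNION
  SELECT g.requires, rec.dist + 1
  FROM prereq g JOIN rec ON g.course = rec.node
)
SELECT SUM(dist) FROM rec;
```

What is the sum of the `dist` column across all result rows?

Base: (build, dist=0).
Iteration 1: edges from {build} -> (deploy, dist=1).
Iteration 2: edges from {deploy} -> (notify, dist=2).
Iteration 3: no outgoing edges from {notify}; recursion stops.
SUM(dist) = 0 + 1 + 2 = 3.

3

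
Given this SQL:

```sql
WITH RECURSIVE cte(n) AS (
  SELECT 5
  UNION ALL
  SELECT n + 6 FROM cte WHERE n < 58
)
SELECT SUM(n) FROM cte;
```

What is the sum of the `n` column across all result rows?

Base: n=5.
Iteration 1: 5 < 58 holds -> n = 5 + 6 = 11.
Iteration 2: 11 < 58 holds -> n = 11 + 6 = 17.
Iteration 3: 17 < 58 holds -> n = 17 + 6 = 23.
Iteration 4: 23 < 58 holds -> n = 23 + 6 = 29.
Iteration 5: 29 < 58 holds -> n = 29 + 6 = 35.
Iteration 6: 35 < 58 holds -> n = 35 + 6 = 41.
Iteration 7: 41 < 58 holds -> n = 41 + 6 = 47.
Iteration 8: 47 < 58 holds -> n = 47 + 6 = 53.
Iteration 9: 53 < 58 holds -> n = 53 + 6 = 59.
Iteration 10: 59 < 58 fails; recursion stops.
SUM(n) = 5 + 11 + 17 + 23 + 29 + 35 + 41 + 47 + 53 + 59 = 320.

320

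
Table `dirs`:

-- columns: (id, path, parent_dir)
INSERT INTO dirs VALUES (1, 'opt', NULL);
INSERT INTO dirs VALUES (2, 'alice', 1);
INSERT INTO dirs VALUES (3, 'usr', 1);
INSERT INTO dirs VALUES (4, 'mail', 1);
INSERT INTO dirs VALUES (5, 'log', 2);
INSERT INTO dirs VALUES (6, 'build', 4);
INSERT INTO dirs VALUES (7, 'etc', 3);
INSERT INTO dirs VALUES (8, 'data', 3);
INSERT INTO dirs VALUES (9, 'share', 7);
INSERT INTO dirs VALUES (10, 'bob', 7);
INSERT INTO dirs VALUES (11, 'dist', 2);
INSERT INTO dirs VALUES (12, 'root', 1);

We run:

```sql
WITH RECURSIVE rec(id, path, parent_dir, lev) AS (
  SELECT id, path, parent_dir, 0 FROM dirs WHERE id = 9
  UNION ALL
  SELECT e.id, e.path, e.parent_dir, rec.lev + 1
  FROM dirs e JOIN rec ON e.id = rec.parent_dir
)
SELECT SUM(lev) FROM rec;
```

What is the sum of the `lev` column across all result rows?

6

Base: id=9 (share), parent_dir=7, lev 0.
Iteration 1: join on id=7 -> etc (id 7, parent_dir=3, lev 1).
Iteration 2: join on id=3 -> usr (id 3, parent_dir=1, lev 2).
Iteration 3: join on id=1 -> opt (id 1, parent_dir=NULL, lev 3).
Iteration 4: parent_dir is NULL; no match; recursion stops.
SUM(lev) = 0 + 1 + 2 + 3 = 6.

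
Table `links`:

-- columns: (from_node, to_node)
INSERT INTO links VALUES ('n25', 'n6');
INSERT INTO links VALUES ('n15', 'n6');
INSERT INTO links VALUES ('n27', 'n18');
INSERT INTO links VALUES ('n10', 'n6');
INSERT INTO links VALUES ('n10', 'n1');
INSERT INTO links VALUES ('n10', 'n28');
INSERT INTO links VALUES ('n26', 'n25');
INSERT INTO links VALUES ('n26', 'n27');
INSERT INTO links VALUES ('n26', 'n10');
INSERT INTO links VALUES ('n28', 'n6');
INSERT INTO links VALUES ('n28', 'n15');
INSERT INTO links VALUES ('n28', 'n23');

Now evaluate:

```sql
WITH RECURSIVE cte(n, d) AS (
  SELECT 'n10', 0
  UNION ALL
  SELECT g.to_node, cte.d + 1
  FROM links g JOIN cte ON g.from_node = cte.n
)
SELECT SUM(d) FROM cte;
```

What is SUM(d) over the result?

Base: (n10, d=0).
Iteration 1: edges from {n10} -> (n1, d=1), (n28, d=1), (n6, d=1).
Iteration 2: edges from {n1,n28,n6} -> (n15, d=2), (n23, d=2), (n6, d=2).
Iteration 3: edges from {n15,n23,n6} -> (n6, d=3).
Iteration 4: no outgoing edges from {n6}; recursion stops.
SUM(d) = 0 + 1 + 1 + 1 + 2 + 2 + 2 + 3 = 12.

12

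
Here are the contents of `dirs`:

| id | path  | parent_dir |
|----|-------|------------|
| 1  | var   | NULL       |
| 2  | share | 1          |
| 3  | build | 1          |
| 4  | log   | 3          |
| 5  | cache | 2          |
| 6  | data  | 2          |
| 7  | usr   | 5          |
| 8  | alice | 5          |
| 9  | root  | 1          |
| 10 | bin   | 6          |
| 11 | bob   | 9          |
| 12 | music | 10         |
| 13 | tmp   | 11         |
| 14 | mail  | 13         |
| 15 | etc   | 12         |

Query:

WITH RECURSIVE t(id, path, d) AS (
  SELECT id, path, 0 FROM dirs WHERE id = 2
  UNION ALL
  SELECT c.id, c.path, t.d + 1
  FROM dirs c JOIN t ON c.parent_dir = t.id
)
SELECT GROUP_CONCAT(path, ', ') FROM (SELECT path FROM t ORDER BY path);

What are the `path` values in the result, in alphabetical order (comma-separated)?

alice, bin, cache, data, etc, music, share, usr

Base: id=2 (share) at d 0.
Iteration 1: rows with parent_dir in {2} -> cache (id 5, d 1), data (id 6, d 1).
Iteration 2: rows with parent_dir in {5,6} -> usr (id 7, d 2), alice (id 8, d 2), bin (id 10, d 2).
Iteration 3: rows with parent_dir in {7,8,10} -> music (id 12, d 3).
Iteration 4: rows with parent_dir in {12} -> etc (id 15, d 4).
Iteration 5: no rows with parent_dir in {15}; recursion stops.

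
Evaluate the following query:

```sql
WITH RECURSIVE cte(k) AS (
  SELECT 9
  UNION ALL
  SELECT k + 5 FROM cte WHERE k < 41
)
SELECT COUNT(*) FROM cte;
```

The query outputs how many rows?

8

Base: k=9.
Iteration 1: 9 < 41 holds -> k = 9 + 5 = 14.
Iteration 2: 14 < 41 holds -> k = 14 + 5 = 19.
Iteration 3: 19 < 41 holds -> k = 19 + 5 = 24.
Iteration 4: 24 < 41 holds -> k = 24 + 5 = 29.
Iteration 5: 29 < 41 holds -> k = 29 + 5 = 34.
Iteration 6: 34 < 41 holds -> k = 34 + 5 = 39.
Iteration 7: 39 < 41 holds -> k = 39 + 5 = 44.
Iteration 8: 44 < 41 fails; recursion stops.
Total rows emitted: 8.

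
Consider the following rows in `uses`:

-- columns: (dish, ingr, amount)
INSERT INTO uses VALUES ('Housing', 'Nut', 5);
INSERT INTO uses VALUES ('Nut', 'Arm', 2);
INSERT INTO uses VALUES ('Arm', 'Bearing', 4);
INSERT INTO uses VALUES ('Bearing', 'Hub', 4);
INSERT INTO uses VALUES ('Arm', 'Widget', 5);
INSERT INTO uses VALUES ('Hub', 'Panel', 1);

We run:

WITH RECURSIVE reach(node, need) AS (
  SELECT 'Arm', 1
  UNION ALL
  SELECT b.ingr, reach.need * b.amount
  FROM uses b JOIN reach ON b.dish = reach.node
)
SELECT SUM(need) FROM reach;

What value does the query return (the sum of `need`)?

Base: (Arm, need=1).
Iteration 1: components of {Arm} -> Bearing = 1*4 = 4, Widget = 1*5 = 5.
Iteration 2: components of {Bearing,Widget} -> Hub = 4*4 = 16.
Iteration 3: components of {Hub} -> Panel = 16*1 = 16.
Iteration 4: no further components; recursion stops.
SUM(need) = 1 + 4 + 5 + 16 + 16 = 42.

42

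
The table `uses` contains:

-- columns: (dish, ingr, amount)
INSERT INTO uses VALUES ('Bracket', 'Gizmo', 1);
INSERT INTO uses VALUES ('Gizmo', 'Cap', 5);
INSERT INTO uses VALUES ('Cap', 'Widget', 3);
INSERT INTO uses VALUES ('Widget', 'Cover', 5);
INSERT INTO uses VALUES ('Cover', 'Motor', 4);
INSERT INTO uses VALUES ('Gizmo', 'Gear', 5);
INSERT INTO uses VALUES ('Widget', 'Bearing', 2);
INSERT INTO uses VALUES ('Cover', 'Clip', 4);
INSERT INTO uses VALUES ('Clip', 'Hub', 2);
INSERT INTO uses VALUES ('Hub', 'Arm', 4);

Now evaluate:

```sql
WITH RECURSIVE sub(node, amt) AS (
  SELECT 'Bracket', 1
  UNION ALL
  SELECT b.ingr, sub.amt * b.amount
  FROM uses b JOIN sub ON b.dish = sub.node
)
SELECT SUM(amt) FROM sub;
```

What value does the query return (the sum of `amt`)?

Base: (Bracket, amt=1).
Iteration 1: components of {Bracket} -> Gizmo = 1*1 = 1.
Iteration 2: components of {Gizmo} -> Cap = 1*5 = 5, Gear = 1*5 = 5.
Iteration 3: components of {Cap,Gear} -> Widget = 5*3 = 15.
Iteration 4: components of {Widget} -> Bearing = 15*2 = 30, Cover = 15*5 = 75.
Iteration 5: components of {Bearing,Cover} -> Clip = 75*4 = 300, Motor = 75*4 = 300.
Iteration 6: components of {Clip,Motor} -> Hub = 300*2 = 600.
Iteration 7: components of {Hub} -> Arm = 600*4 = 2400.
Iteration 8: no further components; recursion stops.
SUM(amt) = 1 + 1 + 5 + 5 + 15 + 75 + 30 + 300 + 300 + 600 + 2400 = 3732.

3732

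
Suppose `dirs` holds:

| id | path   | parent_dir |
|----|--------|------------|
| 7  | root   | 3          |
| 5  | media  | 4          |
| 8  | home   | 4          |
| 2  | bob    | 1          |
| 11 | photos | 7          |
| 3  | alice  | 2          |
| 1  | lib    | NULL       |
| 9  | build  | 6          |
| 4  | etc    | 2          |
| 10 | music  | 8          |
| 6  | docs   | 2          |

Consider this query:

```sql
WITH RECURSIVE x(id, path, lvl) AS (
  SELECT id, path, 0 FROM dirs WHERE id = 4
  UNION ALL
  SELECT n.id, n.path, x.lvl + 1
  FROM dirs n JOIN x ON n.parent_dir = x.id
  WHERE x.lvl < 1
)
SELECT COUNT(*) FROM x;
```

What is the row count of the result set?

3

Base: id=4 (etc) at lvl 0.
Iteration 1: rows with parent_dir in {4} -> media (id 5, lvl 1), home (id 8, lvl 1).
Iteration 2: lvl < 1 fails for all current rows; recursion stops.
Total rows emitted: 3.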